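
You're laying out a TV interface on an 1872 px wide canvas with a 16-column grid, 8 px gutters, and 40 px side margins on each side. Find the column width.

Content width = 1872 − 2·40 = 1792 px.
16 columns + 15 gutters: 16c + 15·8 = 1792.
16c = 1792 − 120 = 1672, so c = 104.5 px.

104.5 px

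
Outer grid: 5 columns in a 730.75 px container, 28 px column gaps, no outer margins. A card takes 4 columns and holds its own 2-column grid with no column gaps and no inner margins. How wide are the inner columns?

Subtracting 4 column gaps of 28 leaves 618.75 for 5 columns, so c = 123.75 px.
4 columns plus 3 column gaps: 495 + 84 = 579 px.
579 / 2 = 289.5 px per column.

289.5 px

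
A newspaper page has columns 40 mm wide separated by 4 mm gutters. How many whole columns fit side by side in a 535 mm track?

12 columns

k columns need k·40 + (k−1)·4 = k·44 − 4.
k·44 − 4 ≤ 535 → k ≤ 539 / 44 ≈ 12.25, so k = 12.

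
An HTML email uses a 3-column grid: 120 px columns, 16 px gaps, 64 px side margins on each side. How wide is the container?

520 px

Adding margins, columns and gutters: 128 + 360 + 32 = 520 px.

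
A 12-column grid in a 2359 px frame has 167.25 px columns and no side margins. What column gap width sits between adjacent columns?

32 px

12 columns take 12·167.25 = 2007 px; remaining 352 splits into 11 column gaps.
g = 352 / 11 = 32 px.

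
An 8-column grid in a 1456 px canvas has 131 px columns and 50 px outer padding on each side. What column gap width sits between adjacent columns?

Take off 100 px of margins, leaving 1356 px.
Columns use 1048 px, leaving 308 px across 7 column gaps = 44 px each.

44 px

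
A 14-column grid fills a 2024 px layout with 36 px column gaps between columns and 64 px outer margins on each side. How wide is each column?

Subtract both margins: 2024 − 2·64 = 1896 px.
Subtracting 13 column gaps of 36 leaves 1428 for 14 columns, so c = 102 px.

102 px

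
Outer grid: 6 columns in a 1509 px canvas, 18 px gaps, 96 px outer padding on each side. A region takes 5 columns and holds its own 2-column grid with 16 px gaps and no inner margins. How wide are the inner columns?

539.25 px

Outer content = 1509 − 2·96 = 1317 px.
6c + 5·18 = 1317 → 6c = 1227 → c = 204.5 px.
5-column span = 5·204.5 + 4·18 = 1094.5 px.
1094.5 − 1·16 = 1078.5; ÷2 gives d = 539.25 px.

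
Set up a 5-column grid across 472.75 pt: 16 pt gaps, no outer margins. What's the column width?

81.75 pt

Subtracting 4 gaps of 16 leaves 408.75 for 5 columns, so c = 81.75 pt.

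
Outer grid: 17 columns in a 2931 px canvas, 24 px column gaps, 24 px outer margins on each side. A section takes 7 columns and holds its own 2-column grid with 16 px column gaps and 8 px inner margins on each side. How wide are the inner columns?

570.5 px

Outer content = 2931 − 2·24 = 2883 px.
17c + 16·24 = 2883 → 17c = 2499 → c = 147 px.
7-column span = 7·147 + 6·24 = 1173 px.
Inner content = 1173 − 2·8 = 1157 px.
2d + 1·16 = 1157 → 2d = 1141 → d = 570.5 px.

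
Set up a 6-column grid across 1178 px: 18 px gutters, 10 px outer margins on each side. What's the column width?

Take off 20 px of margins, leaving 1158 px.
6c + 5·18 = 1158 → 6c = 1068 → c = 178 px.

178 px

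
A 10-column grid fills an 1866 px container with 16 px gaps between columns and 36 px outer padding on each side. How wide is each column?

165 px

Take off 72 px of margins, leaving 1794 px.
10 columns + 9 gaps: 10c + 9·16 = 1794.
10c = 1794 − 144 = 1650, so c = 165 px.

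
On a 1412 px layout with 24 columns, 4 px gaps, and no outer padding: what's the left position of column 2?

1412 − 23·4 = 1320; ÷24 gives c = 55 px.
Before column 2: 1 column + 1 gap.
Offset = 1·(55 + 4) = 1·59 = 59 px.

59 px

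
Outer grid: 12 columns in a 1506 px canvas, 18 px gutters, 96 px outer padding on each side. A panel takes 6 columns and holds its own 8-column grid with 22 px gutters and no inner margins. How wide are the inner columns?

61.75 px

Take off 192 px of margins, leaving 1314 px.
1314 − 11·18 = 1116; ÷12 gives c = 93 px.
6 columns plus 5 gutters: 558 + 90 = 648 px.
Subtracting 7 gutters of 22 leaves 494 for 8 columns, so d = 61.75 px.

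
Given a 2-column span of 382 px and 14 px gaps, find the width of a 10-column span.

1966 px

2c + 1·14 = 382 → 2c = 368 → c = 184 px.
Span of 10: 10·184 + 9·14 = 1840 + 126 = 1966 px.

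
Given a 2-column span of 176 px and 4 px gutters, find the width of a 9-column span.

2 columns + 1 gutter: 2c + 1·4 = 176.
2c = 176 − 4 = 172, so c = 86 px.
9 columns plus 8 gutters: 774 + 32 = 806 px.

806 px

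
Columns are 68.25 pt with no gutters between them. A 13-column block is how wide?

With no gutters, 13 columns span 13·68.25 = 887.25 pt.

887.25 pt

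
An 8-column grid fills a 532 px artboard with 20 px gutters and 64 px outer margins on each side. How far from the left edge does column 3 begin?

170 px

Subtract both margins: 532 − 2·64 = 404 px.
Subtracting 7 gutters of 20 leaves 264 for 8 columns, so c = 33 px.
Column 3 starts at margin + 2·(column + gutter) = 64 + 2·53 = 170 px.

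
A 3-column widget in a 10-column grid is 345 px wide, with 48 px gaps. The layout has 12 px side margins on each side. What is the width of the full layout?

1286 px

3 columns + 2 gaps: 3c + 2·48 = 345.
3c = 345 − 96 = 249, so c = 83 px.
Total width: 2·12 + 10·83 + 9·48 = 1286 px.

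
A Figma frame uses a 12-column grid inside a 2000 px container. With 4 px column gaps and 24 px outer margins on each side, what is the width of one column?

Inside the margins: 2000 − 48 = 1952 px.
12c + 11·4 = 1952 → 12c = 1908 → c = 159 px.

159 px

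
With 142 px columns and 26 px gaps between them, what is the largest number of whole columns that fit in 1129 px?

Each extra column adds 142 + 26 = 168 px.
(1129 + 26) / 168 = 6.88, so 6 columns fit.

6 columns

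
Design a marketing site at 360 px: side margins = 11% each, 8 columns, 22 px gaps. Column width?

360 × (1 − 2·11%) = 360 × 78% = 280.8 px for the columns.
280.8 − 7·22 = 126.8; ÷8 gives c = 15.85 px.

15.85 px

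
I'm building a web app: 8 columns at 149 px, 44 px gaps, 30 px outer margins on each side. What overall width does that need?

Total width: 2·30 + 8·149 + 7·44 = 1560 px.

1560 px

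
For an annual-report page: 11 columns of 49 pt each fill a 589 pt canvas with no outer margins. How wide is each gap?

11 columns take 11·49 = 539 pt; remaining 50 splits into 10 gaps.
g = 50 / 10 = 5 pt.

5 pt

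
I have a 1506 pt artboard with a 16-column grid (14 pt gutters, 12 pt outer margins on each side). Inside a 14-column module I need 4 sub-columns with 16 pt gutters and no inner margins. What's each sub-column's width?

Inside the margins: 1506 − 24 = 1482 pt.
Subtracting 15 gutters of 14 leaves 1272 for 16 columns, so c = 79.5 pt.
14 columns plus 13 gutters: 1113 + 182 = 1295 pt.
Subtracting 3 gutters of 16 leaves 1247 for 4 columns, so d = 311.75 pt.

311.75 pt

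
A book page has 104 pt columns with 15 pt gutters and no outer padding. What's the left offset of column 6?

Before column 6: 5 columns + 5 gutters.
Offset = 5·(104 + 15) = 5·119 = 595 pt.

595 pt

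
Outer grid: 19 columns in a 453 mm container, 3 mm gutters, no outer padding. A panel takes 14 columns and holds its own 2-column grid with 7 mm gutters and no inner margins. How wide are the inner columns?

19 columns + 18 gutters: 19c + 18·3 = 453.
19c = 453 − 54 = 399, so c = 21 mm.
14-column span = 14·21 + 13·3 = 333 mm.
Subtracting 1 gutter of 7 leaves 326 for 2 columns, so d = 163 mm.

163 mm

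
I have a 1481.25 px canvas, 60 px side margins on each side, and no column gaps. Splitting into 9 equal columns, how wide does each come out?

151.25 px

Content width = 1481.25 − 2·60 = 1361.25 px.
With no column gaps, each column is 1361.25/9 = 151.25 px.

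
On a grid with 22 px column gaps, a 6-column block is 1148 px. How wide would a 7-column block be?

6 columns + 5 column gaps: 6c + 5·22 = 1148.
6c = 1148 − 110 = 1038, so c = 173 px.
7 columns plus 6 column gaps: 1211 + 132 = 1343 px.

1343 px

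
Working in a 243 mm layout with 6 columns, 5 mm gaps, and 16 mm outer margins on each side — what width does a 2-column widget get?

67 mm

Content width = 243 − 2·16 = 211 mm.
211 − 5·5 = 186; ÷6 gives c = 31 mm.
2-column span = 2·31 + 1·5 = 67 mm.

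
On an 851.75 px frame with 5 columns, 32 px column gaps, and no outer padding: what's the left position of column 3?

5 columns + 4 column gaps: 5c + 4·32 = 851.75.
5c = 851.75 − 128 = 723.75, so c = 144.75 px.
Each column+gutter stride is 176.75 px; with no margin, 2 of them is 353.5 px.

353.5 px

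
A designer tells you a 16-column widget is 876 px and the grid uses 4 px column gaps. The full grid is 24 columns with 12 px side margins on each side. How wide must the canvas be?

Subtracting 15 column gaps of 4 leaves 816 for 16 columns, so c = 51 px.
Canvas = 2·12 + 24·51 + 23·4 = 24 + 1224 + 92 = 1340 px.

1340 px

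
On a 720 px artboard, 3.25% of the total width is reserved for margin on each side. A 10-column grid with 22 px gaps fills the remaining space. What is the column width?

47.52 px

Each margin = 3.25% of 720 = 23.4 px; content = 720 − 2·23.4 = 673.2 px.
673.2 − 9·22 = 475.2; ÷10 gives c = 47.52 px.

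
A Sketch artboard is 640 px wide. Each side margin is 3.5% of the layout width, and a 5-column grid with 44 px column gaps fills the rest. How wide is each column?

Each margin = 3.5% of 640 = 22.4 px; content = 640 − 2·22.4 = 595.2 px.
5c + 4·44 = 595.2 → 5c = 419.2 → c = 83.84 px.

83.84 px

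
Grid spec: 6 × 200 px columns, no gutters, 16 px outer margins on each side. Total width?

1232 px

Artboard = 2·16 + 6·200 = 32 + 1200 = 1232 px.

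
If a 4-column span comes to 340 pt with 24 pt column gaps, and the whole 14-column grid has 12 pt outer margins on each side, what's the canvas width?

1274 pt

Subtracting 3 column gaps of 24 leaves 268 for 4 columns, so c = 67 pt.
Total width: 2·12 + 14·67 + 13·24 = 1274 pt.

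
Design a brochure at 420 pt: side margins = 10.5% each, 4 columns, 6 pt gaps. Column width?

78.45 pt

Margins: 10.5% × 420 = 44.1 pt each, so content = 420 − 88.2 = 331.8 pt.
4c + 3·6 = 331.8 → 4c = 313.8 → c = 78.45 pt.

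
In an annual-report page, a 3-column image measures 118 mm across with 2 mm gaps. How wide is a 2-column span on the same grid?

118 − 2·2 = 114; ÷3 gives c = 38 mm.
Span of 2: 2·38 + 1·2 = 76 + 2 = 78 mm.

78 mm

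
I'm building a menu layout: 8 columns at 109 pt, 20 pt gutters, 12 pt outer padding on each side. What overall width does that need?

Total width: 2·12 + 8·109 + 7·20 = 1036 pt.

1036 pt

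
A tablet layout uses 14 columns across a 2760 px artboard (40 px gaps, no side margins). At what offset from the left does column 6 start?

14c + 13·40 = 2760 → 14c = 2240 → c = 160 px.
Each column+gutter stride is 200 px; with no margin, 5 of them is 1000 px.

1000 px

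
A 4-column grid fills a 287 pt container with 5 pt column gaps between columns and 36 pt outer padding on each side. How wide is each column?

50 pt

Inside the margins: 287 − 72 = 215 pt.
4 columns + 3 column gaps: 4c + 3·5 = 215.
4c = 215 − 15 = 200, so c = 50 pt.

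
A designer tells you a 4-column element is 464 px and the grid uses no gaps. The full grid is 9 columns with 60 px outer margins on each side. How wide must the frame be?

1164 px

464 / 4 = 116 px per column.
Total width: 2·60 + 9·116 = 1164 px.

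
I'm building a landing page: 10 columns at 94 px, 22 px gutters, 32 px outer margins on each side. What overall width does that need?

Adding margins, columns and gutters: 64 + 940 + 198 = 1202 px.

1202 px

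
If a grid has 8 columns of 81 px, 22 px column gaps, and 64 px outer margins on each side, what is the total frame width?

Total width: 2·64 + 8·81 + 7·22 = 930 px.

930 px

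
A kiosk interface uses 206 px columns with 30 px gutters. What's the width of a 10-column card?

10 columns plus 9 gutters: 2060 + 270 = 2330 px.

2330 px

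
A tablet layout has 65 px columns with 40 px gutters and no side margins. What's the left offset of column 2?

105 px

Before column 2: 1 column + 1 gutter.
Offset = 1·(65 + 40) = 1·105 = 105 px.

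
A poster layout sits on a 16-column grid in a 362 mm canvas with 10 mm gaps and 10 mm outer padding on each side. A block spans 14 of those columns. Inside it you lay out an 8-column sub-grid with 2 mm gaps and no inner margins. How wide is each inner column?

35.5 mm

Take off 20 mm of margins, leaving 342 mm.
342 − 15·10 = 192; ÷16 gives c = 12 mm.
14 columns plus 13 gaps: 168 + 130 = 298 mm.
298 − 7·2 = 284; ÷8 gives d = 35.5 mm.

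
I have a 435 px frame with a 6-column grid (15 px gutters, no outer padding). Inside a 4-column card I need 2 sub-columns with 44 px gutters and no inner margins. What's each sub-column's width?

120.5 px

6c + 5·15 = 435 → 6c = 360 → c = 60 px.
4 columns plus 3 gutters: 240 + 45 = 285 px.
Subtracting 1 gutter of 44 leaves 241 for 2 columns, so d = 120.5 px.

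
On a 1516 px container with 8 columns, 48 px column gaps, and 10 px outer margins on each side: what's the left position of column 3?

Inside the margins: 1516 − 20 = 1496 px.
8c + 7·48 = 1496 → 8c = 1160 → c = 145 px.
Each column+gutter stride is 193 px; 2 of them past the 10 px margin is 10 + 386 = 396 px.

396 px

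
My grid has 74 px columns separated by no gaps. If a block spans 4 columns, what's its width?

With no gaps, 4 columns span 4·74 = 296 px.

296 px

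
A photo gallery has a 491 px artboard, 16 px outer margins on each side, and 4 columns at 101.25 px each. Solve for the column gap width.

Subtract both margins: 491 − 2·16 = 459 px.
4·101.25 + 3g = 459 → 3g = 54 → g = 18 px.

18 px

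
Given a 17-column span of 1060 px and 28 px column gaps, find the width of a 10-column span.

17c + 16·28 = 1060 → 17c = 612 → c = 36 px.
10 columns plus 9 column gaps: 360 + 252 = 612 px.

612 px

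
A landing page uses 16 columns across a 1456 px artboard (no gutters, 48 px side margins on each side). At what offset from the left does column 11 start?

Subtract both margins: 1456 − 2·48 = 1360 px.
1360 / 16 = 85 px per column.
Before column 11: the margin + 10 columns + 10 gutters.
Offset = 48 + 10·(85 + 0) = 48 + 850 = 898 px.

898 px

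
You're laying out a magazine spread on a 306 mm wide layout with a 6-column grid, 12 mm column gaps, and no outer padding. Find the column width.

Subtracting 5 column gaps of 12 leaves 246 for 6 columns, so c = 41 mm.

41 mm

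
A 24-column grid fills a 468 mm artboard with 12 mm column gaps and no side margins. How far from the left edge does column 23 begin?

440 mm

468 − 23·12 = 192; ÷24 gives c = 8 mm.
Before column 23: 22 columns + 22 column gaps.
Offset = 22·(8 + 12) = 22·20 = 440 mm.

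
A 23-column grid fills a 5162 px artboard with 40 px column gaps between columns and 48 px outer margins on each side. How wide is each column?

182 px

Inside the margins: 5162 − 96 = 5066 px.
Subtracting 22 column gaps of 40 leaves 4186 for 23 columns, so c = 182 px.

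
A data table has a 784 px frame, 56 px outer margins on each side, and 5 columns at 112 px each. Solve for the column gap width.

28 px

Subtract both margins: 784 − 2·56 = 672 px.
5·112 + 4g = 672 → 4g = 112 → g = 28 px.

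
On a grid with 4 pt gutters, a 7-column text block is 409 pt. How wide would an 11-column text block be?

645 pt

7c + 6·4 = 409 → 7c = 385 → c = 55 pt.
11-column span = 11·55 + 10·4 = 645 pt.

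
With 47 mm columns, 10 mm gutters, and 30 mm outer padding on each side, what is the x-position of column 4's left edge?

Before column 4: the margin + 3 columns + 3 gutters.
Offset = 30 + 3·(47 + 10) = 30 + 171 = 201 mm.

201 mm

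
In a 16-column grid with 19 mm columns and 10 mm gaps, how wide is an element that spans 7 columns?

7 columns plus 6 gaps: 133 + 60 = 193 mm.

193 mm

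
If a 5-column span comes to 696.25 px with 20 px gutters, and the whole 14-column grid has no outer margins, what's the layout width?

Subtracting 4 gutters of 20 leaves 616.25 for 5 columns, so c = 123.25 px.
Total width: 14·123.25 + 13·20 = 1985.5 px.

1985.5 px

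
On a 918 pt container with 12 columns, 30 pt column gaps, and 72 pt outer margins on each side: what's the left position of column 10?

675 pt

Inside the margins: 918 − 144 = 774 pt.
12 columns + 11 column gaps: 12c + 11·30 = 774.
12c = 774 − 330 = 444, so c = 37 pt.
Each column+gutter stride is 67 pt; 9 of them past the 72 pt margin is 72 + 603 = 675 pt.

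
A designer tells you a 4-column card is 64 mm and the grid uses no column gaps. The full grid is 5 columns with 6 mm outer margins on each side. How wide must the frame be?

92 mm

4c = 64 → c = 16 mm.
Total width: 2·6 + 5·16 = 92 mm.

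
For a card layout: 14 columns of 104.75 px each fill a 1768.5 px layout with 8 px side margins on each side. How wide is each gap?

Subtract both margins: 1768.5 − 2·8 = 1752.5 px.
14 columns take 14·104.75 = 1466.5 px; remaining 286 splits into 13 gaps.
g = 286 / 13 = 22 px.

22 px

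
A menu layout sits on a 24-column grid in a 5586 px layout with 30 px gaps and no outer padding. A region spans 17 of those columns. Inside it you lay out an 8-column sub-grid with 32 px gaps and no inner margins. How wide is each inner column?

Subtracting 23 gaps of 30 leaves 4896 for 24 columns, so c = 204 px.
17-column span = 17·204 + 16·30 = 3948 px.
Subtracting 7 gaps of 32 leaves 3724 for 8 columns, so d = 465.5 px.

465.5 px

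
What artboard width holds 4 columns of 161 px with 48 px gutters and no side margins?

788 px

Summing: 644 + 144 = 788 px.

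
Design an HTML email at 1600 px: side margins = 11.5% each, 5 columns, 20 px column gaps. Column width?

230.4 px

Each margin = 11.5% of 1600 = 184 px; content = 1600 − 2·184 = 1232 px.
Subtracting 4 column gaps of 20 leaves 1152 for 5 columns, so c = 230.4 px.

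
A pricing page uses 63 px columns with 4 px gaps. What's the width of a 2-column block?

Span of 2: 2·63 + 1·4 = 126 + 4 = 130 px.

130 px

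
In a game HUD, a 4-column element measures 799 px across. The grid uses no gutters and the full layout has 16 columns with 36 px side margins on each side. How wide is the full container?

799 / 4 = 199.75 px per column.
Container = 2·36 + 16·199.75 = 72 + 3196 = 3268 px.

3268 px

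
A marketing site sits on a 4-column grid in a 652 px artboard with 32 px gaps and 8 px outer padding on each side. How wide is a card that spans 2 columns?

Subtract both margins: 652 − 2·8 = 636 px.
4c + 3·32 = 636 → 4c = 540 → c = 135 px.
Span of 2: 2·135 + 1·32 = 270 + 32 = 302 px.

302 px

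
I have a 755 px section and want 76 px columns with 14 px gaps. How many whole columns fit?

Each extra column adds 76 + 14 = 90 px.
(755 + 14) / 90 = 8.54, so 8 columns fit.

8 columns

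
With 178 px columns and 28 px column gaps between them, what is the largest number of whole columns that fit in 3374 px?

16 columns

k columns need k·178 + (k−1)·28 = k·206 − 28.
k·206 − 28 ≤ 3374 → k ≤ 3402 / 206 ≈ 16.51, so k = 16.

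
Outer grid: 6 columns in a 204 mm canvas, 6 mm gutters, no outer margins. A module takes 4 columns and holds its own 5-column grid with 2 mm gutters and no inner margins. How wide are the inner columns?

204 − 5·6 = 174; ÷6 gives c = 29 mm.
4-column span = 4·29 + 3·6 = 134 mm.
5 columns + 4 gutters: 5d + 4·2 = 134.
5d = 134 − 8 = 126, so d = 25.2 mm.

25.2 mm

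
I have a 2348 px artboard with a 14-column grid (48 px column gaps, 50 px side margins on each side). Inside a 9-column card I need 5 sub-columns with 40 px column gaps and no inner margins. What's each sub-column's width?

253.6 px

Subtract both margins: 2348 − 2·50 = 2248 px.
14 columns + 13 column gaps: 14c + 13·48 = 2248.
14c = 2248 − 624 = 1624, so c = 116 px.
9 columns plus 8 column gaps: 1044 + 384 = 1428 px.
Subtracting 4 column gaps of 40 leaves 1268 for 5 columns, so d = 253.6 px.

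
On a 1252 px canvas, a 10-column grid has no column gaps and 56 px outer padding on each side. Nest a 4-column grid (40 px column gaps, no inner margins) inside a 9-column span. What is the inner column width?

Subtract both margins: 1252 − 2·56 = 1140 px.
1140 / 10 = 114 px per column.
9-column span = 9·114 = 1026 px.
4 columns + 3 column gaps: 4d + 3·40 = 1026.
4d = 1026 − 120 = 906, so d = 226.5 px.

226.5 px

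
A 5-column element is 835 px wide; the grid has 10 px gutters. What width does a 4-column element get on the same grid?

835 − 4·10 = 795; ÷5 gives c = 159 px.
4 columns plus 3 gutters: 636 + 30 = 666 px.

666 px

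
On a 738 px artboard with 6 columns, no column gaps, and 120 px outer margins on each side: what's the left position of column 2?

203 px

Inside the margins: 738 − 240 = 498 px.
498 / 6 = 83 px per column.
Each column+gutter stride is 83 px; 1 of them past the 120 px margin is 120 + 83 = 203 px.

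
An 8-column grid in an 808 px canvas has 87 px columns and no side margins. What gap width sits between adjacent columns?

8 columns take 8·87 = 696 px; remaining 112 splits into 7 gaps.
g = 112 / 7 = 16 px.

16 px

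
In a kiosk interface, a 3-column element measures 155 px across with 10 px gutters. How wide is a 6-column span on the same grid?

3c + 2·10 = 155 → 3c = 135 → c = 45 px.
Span of 6: 6·45 + 5·10 = 270 + 50 = 320 px.

320 px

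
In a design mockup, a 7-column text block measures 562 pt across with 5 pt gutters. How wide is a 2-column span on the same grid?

157 pt

7 columns + 6 gutters: 7c + 6·5 = 562.
7c = 562 − 30 = 532, so c = 76 pt.
2 columns plus 1 gutter: 152 + 5 = 157 pt.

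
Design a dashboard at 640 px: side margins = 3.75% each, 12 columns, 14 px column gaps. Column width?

Each margin = 3.75% of 640 = 24 px; content = 640 − 2·24 = 592 px.
Subtracting 11 column gaps of 14 leaves 438 for 12 columns, so c = 36.5 px.

36.5 px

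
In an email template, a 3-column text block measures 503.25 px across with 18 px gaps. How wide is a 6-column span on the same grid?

1024.5 px

3 columns + 2 gaps: 3c + 2·18 = 503.25.
3c = 503.25 − 36 = 467.25, so c = 155.75 px.
Span of 6: 6·155.75 + 5·18 = 934.5 + 90 = 1024.5 px.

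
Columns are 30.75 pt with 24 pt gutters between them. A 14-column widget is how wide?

Span of 14: 14·30.75 + 13·24 = 430.5 + 312 = 742.5 pt.

742.5 pt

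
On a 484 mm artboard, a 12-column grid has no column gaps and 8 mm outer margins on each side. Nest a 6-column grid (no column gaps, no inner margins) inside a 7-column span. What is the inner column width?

45.5 mm

Take off 16 mm of margins, leaving 468 mm.
With no column gaps, each column is 468/12 = 39 mm.
With no column gaps, 7 columns span 7·39 = 273 mm.
273 / 6 = 45.5 mm per column.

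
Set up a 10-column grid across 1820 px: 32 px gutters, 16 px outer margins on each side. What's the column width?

Subtract both margins: 1820 − 2·16 = 1788 px.
10 columns + 9 gutters: 10c + 9·32 = 1788.
10c = 1788 − 288 = 1500, so c = 150 px.

150 px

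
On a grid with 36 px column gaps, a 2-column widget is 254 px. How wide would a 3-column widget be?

2c + 1·36 = 254 → 2c = 218 → c = 109 px.
Span of 3: 3·109 + 2·36 = 327 + 72 = 399 px.

399 px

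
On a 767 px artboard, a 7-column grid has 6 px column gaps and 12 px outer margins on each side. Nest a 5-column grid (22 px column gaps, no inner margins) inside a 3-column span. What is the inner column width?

45.4 px

Inside the margins: 767 − 24 = 743 px.
7c + 6·6 = 743 → 7c = 707 → c = 101 px.
Span of 3: 3·101 + 2·6 = 303 + 12 = 315 px.
Subtracting 4 column gaps of 22 leaves 227 for 5 columns, so d = 45.4 px.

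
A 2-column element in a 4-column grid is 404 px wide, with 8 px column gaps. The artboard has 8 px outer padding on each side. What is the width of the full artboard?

832 px

2 columns + 1 column gap: 2c + 1·8 = 404.
2c = 404 − 8 = 396, so c = 198 px.
Adding margins, columns and gutters: 16 + 792 + 24 = 832 px.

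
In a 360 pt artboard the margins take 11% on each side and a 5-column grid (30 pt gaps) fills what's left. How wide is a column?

Each margin = 11% of 360 = 39.6 pt; content = 360 − 2·39.6 = 280.8 pt.
5 columns + 4 gaps: 5c + 4·30 = 280.8.
5c = 280.8 − 120 = 160.8, so c = 32.16 pt.

32.16 pt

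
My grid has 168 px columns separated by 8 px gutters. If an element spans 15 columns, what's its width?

Span of 15: 15·168 + 14·8 = 2520 + 112 = 2632 px.

2632 px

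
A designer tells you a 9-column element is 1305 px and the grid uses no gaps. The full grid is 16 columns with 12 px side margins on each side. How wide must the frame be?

2344 px

9c = 1305 → c = 145 px.
Summing: 24 + 2320 = 2344 px.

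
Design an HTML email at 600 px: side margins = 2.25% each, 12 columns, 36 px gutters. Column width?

14.75 px

Margins: 2.25% × 600 = 13.5 px each, so content = 600 − 27 = 573 px.
12c + 11·36 = 573 → 12c = 177 → c = 14.75 px.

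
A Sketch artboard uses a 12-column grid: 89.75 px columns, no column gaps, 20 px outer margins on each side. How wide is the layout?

1117 px

Total width: 2·20 + 12·89.75 = 1117 px.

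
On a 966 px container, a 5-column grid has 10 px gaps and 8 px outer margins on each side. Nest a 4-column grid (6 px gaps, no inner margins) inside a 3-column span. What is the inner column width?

Subtract both margins: 966 − 2·8 = 950 px.
5c + 4·10 = 950 → 5c = 910 → c = 182 px.
Span of 3: 3·182 + 2·10 = 546 + 20 = 566 px.
Subtracting 3 gaps of 6 leaves 548 for 4 columns, so d = 137 px.

137 px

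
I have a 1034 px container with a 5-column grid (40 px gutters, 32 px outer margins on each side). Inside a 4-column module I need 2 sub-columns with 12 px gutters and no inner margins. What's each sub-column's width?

Outer content = 1034 − 2·32 = 970 px.
5 columns + 4 gutters: 5c + 4·40 = 970.
5c = 970 − 160 = 810, so c = 162 px.
4 columns plus 3 gutters: 648 + 120 = 768 px.
2 columns + 1 gutter: 2d + 1·12 = 768.
2d = 768 − 12 = 756, so d = 378 px.

378 px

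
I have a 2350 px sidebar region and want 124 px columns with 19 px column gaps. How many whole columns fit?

16 columns

k columns need k·124 + (k−1)·19 = k·143 − 19.
k·143 − 19 ≤ 2350 → k ≤ 2369 / 143 ≈ 16.57, so k = 16.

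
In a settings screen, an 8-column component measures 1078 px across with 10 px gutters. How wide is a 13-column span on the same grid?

1758 px

8c + 7·10 = 1078 → 8c = 1008 → c = 126 px.
13 columns plus 12 gutters: 1638 + 120 = 1758 px.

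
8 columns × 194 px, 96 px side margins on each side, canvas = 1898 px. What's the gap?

Inside the margins: 1898 − 192 = 1706 px.
8·194 + 7g = 1706 → 7g = 154 → g = 22 px.

22 px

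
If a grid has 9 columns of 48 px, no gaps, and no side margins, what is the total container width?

Summing: 432 = 432 px.

432 px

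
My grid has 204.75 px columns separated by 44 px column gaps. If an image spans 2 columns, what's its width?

453.5 px

Span of 2: 2·204.75 + 1·44 = 409.5 + 44 = 453.5 px.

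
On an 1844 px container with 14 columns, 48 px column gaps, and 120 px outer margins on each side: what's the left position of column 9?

1064 px

Take off 240 px of margins, leaving 1604 px.
1604 − 13·48 = 980; ÷14 gives c = 70 px.
Each column+gutter stride is 118 px; 8 of them past the 120 px margin is 120 + 944 = 1064 px.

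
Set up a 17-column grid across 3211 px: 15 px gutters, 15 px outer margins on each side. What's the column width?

Subtract both margins: 3211 − 2·15 = 3181 px.
17c + 16·15 = 3181 → 17c = 2941 → c = 173 px.

173 px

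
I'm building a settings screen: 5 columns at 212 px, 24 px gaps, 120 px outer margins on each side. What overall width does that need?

1396 px

Adding margins, columns and gutters: 240 + 1060 + 96 = 1396 px.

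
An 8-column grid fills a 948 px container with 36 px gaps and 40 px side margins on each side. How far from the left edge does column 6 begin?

605 px

Take off 80 px of margins, leaving 868 px.
8c + 7·36 = 868 → 8c = 616 → c = 77 px.
Before column 6: the margin + 5 columns + 5 gaps.
Offset = 40 + 5·(77 + 36) = 40 + 565 = 605 px.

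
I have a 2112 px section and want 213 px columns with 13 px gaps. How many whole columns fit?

k columns need k·213 + (k−1)·13 = k·226 − 13.
k·226 − 13 ≤ 2112 → k ≤ 2125 / 226 ≈ 9.40, so k = 9.

9 columns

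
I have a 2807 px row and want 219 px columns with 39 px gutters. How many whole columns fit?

Each extra column adds 219 + 39 = 258 px.
(2807 + 39) / 258 = 11.03, so 11 columns fit.

11 columns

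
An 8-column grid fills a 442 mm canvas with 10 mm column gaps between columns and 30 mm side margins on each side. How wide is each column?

39 mm

Inside the margins: 442 − 60 = 382 mm.
382 − 7·10 = 312; ÷8 gives c = 39 mm.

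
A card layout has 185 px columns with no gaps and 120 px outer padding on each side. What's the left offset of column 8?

1415 px

Column 8 starts at margin + 7·(column + gutter) = 120 + 7·185 = 1415 px.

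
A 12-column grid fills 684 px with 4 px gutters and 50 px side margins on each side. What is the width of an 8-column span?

Content width = 684 − 2·50 = 584 px.
12c + 11·4 = 584 → 12c = 540 → c = 45 px.
8 columns plus 7 gutters: 360 + 28 = 388 px.

388 px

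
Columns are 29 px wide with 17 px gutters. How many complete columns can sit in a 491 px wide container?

11 columns: 11·29 + 10·17 = 489 px ≤ 491.
12 columns: 535 px > 491. So 11.

11 columns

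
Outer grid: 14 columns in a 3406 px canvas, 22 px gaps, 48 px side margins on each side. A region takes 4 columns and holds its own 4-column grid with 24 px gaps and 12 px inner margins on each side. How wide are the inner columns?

Inside the margins: 3406 − 96 = 3310 px.
3310 − 13·22 = 3024; ÷14 gives c = 216 px.
Span of 4: 4·216 + 3·22 = 864 + 66 = 930 px.
Inner content = 930 − 2·12 = 906 px.
Subtracting 3 gaps of 24 leaves 834 for 4 columns, so d = 208.5 px.

208.5 px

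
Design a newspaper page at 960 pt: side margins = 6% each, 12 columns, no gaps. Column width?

960 × (1 − 2·6%) = 960 × 88% = 844.8 pt for the columns.
844.8 / 12 = 70.4 pt per column.

70.4 pt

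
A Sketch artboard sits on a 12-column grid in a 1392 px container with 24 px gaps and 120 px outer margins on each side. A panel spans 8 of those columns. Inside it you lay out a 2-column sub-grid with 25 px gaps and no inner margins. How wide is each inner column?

Outer content = 1392 − 2·120 = 1152 px.
1152 − 11·24 = 888; ÷12 gives c = 74 px.
Span of 8: 8·74 + 7·24 = 592 + 168 = 760 px.
760 − 1·25 = 735; ÷2 gives d = 367.5 px.

367.5 px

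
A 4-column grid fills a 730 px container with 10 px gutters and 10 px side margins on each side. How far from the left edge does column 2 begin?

190 px

Subtract both margins: 730 − 2·10 = 710 px.
Subtracting 3 gutters of 10 leaves 680 for 4 columns, so c = 170 px.
Column 2 starts at margin + 1·(column + gutter) = 10 + 1·180 = 190 px.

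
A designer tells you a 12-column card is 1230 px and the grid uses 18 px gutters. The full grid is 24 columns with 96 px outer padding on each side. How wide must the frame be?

2670 px

12 columns + 11 gutters: 12c + 11·18 = 1230.
12c = 1230 − 198 = 1032, so c = 86 px.
Adding margins, columns and gutters: 192 + 2064 + 414 = 2670 px.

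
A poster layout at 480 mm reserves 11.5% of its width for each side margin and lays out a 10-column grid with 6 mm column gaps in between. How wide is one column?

Margins: 11.5% × 480 = 55.2 mm each, so content = 480 − 110.4 = 369.6 mm.
369.6 − 9·6 = 315.6; ÷10 gives c = 31.56 mm.

31.56 mm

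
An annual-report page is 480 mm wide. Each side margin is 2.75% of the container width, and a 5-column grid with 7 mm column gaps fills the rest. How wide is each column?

85.12 mm

Margins: 2.75% × 480 = 13.2 mm each, so content = 480 − 26.4 = 453.6 mm.
453.6 − 4·7 = 425.6; ÷5 gives c = 85.12 mm.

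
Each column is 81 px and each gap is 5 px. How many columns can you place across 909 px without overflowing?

10 columns

Each extra column adds 81 + 5 = 86 px.
(909 + 5) / 86 = 10.63, so 10 columns fit.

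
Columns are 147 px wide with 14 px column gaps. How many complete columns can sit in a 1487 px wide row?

9 columns: 9·147 + 8·14 = 1435 px ≤ 1487.
10 columns: 1596 px > 1487. So 9.

9 columns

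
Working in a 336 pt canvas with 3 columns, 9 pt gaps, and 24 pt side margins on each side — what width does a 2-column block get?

189 pt

Inside the margins: 336 − 48 = 288 pt.
3c + 2·9 = 288 → 3c = 270 → c = 90 pt.
2-column span = 2·90 + 1·9 = 189 pt.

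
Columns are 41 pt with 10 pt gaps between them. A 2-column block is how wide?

92 pt

2-column span = 2·41 + 1·10 = 92 pt.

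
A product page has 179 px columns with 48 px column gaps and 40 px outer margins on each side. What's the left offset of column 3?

494 px

Each column+gutter stride is 227 px; 2 of them past the 40 px margin is 40 + 454 = 494 px.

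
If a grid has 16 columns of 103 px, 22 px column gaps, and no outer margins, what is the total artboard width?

Total width: 16·103 + 15·22 = 1978 px.

1978 px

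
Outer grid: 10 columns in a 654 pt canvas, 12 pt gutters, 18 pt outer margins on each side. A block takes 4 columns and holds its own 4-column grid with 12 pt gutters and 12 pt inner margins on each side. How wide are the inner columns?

45 pt

Take off 36 pt of margins, leaving 618 pt.
618 − 9·12 = 510; ÷10 gives c = 51 pt.
4-column span = 4·51 + 3·12 = 240 pt.
Inner content = 240 − 2·12 = 216 pt.
4d + 3·12 = 216 → 4d = 180 → d = 45 pt.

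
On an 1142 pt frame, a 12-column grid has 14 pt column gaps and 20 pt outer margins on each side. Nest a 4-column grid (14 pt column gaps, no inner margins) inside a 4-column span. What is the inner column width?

79 pt

Outer content = 1142 − 2·20 = 1102 pt.
12c + 11·14 = 1102 → 12c = 948 → c = 79 pt.
4-column span = 4·79 + 3·14 = 358 pt.
4d + 3·14 = 358 → 4d = 316 → d = 79 pt.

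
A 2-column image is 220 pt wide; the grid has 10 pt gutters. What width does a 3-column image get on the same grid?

2c + 1·10 = 220 → 2c = 210 → c = 105 pt.
Span of 3: 3·105 + 2·10 = 315 + 20 = 335 pt.

335 pt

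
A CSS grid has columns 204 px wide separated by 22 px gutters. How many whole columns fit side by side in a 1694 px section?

Each extra column adds 204 + 22 = 226 px.
(1694 + 22) / 226 = 7.59, so 7 columns fit.

7 columns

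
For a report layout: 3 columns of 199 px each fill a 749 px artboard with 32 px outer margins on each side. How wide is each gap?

44 px

Subtract both margins: 749 − 2·32 = 685 px.
3·199 + 2g = 685 → 2g = 88 → g = 44 px.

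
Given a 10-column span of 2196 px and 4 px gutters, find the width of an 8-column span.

1756 px

Subtracting 9 gutters of 4 leaves 2160 for 10 columns, so c = 216 px.
Span of 8: 8·216 + 7·4 = 1728 + 28 = 1756 px.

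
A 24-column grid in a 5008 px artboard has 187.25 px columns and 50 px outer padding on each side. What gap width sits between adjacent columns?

Content width = 5008 − 2·50 = 4908 px.
24·187.25 + 23g = 4908 → 23g = 414 → g = 18 px.

18 px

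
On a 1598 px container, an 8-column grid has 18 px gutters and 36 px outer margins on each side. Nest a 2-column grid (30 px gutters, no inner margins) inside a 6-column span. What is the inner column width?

555 px

Outer content = 1598 − 2·36 = 1526 px.
8 columns + 7 gutters: 8c + 7·18 = 1526.
8c = 1526 − 126 = 1400, so c = 175 px.
Span of 6: 6·175 + 5·18 = 1050 + 90 = 1140 px.
2 columns + 1 gutter: 2d + 1·30 = 1140.
2d = 1140 − 30 = 1110, so d = 555 px.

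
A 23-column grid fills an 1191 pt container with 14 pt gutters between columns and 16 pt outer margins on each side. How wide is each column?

37 pt

Take off 32 pt of margins, leaving 1159 pt.
23 columns + 22 gutters: 23c + 22·14 = 1159.
23c = 1159 − 308 = 851, so c = 37 pt.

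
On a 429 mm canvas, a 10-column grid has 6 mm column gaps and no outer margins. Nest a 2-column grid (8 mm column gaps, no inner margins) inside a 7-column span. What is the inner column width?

145.25 mm

Subtracting 9 column gaps of 6 leaves 375 for 10 columns, so c = 37.5 mm.
Span of 7: 7·37.5 + 6·6 = 262.5 + 36 = 298.5 mm.
2d + 1·8 = 298.5 → 2d = 290.5 → d = 145.25 mm.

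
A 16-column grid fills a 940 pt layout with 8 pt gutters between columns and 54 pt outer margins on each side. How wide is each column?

Inside the margins: 940 − 108 = 832 pt.
16 columns + 15 gutters: 16c + 15·8 = 832.
16c = 832 − 120 = 712, so c = 44.5 pt.

44.5 pt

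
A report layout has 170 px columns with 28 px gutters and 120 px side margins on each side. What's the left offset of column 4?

714 px

Each column+gutter stride is 198 px; 3 of them past the 120 px margin is 120 + 594 = 714 px.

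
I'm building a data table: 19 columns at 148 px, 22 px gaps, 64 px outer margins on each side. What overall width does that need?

Adding margins, columns and gutters: 128 + 2812 + 396 = 3336 px.

3336 px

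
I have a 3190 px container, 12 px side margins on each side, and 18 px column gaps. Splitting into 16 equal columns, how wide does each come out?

181 px

Inside the margins: 3190 − 24 = 3166 px.
Subtracting 15 column gaps of 18 leaves 2896 for 16 columns, so c = 181 px.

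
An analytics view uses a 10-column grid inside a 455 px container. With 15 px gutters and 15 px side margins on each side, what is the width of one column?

Inside the margins: 455 − 30 = 425 px.
425 − 9·15 = 290; ÷10 gives c = 29 px.

29 px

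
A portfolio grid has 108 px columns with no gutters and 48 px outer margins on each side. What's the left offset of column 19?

1992 px

Before column 19: the margin + 18 columns + 18 gutters.
Offset = 48 + 18·(108 + 0) = 48 + 1944 = 1992 px.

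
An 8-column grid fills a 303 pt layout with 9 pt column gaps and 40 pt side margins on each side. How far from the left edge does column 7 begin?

Take off 80 pt of margins, leaving 223 pt.
Subtracting 7 column gaps of 9 leaves 160 for 8 columns, so c = 20 pt.
Each column+gutter stride is 29 pt; 6 of them past the 40 pt margin is 40 + 174 = 214 pt.

214 pt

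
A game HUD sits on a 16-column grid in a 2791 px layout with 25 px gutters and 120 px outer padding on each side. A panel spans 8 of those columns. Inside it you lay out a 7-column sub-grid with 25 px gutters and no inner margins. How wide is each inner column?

Outer content = 2791 − 2·120 = 2551 px.
16 columns + 15 gutters: 16c + 15·25 = 2551.
16c = 2551 − 375 = 2176, so c = 136 px.
Span of 8: 8·136 + 7·25 = 1088 + 175 = 1263 px.
1263 − 6·25 = 1113; ÷7 gives d = 159 px.

159 px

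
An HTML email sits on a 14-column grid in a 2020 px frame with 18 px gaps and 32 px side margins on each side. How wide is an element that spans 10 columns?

1392 px

Inside the margins: 2020 − 64 = 1956 px.
1956 − 13·18 = 1722; ÷14 gives c = 123 px.
10-column span = 10·123 + 9·18 = 1392 px.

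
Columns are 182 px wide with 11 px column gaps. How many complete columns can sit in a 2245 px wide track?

11 columns

Each extra column adds 182 + 11 = 193 px.
(2245 + 11) / 193 = 11.69, so 11 columns fit.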